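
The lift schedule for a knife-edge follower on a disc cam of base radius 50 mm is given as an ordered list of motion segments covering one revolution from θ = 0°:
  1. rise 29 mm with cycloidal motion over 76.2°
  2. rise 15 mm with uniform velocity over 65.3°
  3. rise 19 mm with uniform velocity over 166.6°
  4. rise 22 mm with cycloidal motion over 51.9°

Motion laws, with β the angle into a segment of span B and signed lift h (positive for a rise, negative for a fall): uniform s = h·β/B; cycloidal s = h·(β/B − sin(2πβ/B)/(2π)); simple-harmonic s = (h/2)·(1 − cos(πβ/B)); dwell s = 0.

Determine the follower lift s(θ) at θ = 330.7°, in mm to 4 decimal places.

seg 1 [0°–76.2°] cycloidal, h=29: full span → s += 29 → s = 29.0000
seg 2 [76.2°–141.5°] uniform, h=15: full span → s += 15 → s = 44.0000
seg 3 [141.5°–308.1°] uniform, h=19: full span → s += 19 → s = 63.0000
seg 4 [308.1°–360°] cycloidal, h=22: θ=330.7° here. β=22.6, B=51.9. 22·(0.4355 − sin(2π·0.4355)/(2π)) = 8.1985 → s = 71.1985

71.1985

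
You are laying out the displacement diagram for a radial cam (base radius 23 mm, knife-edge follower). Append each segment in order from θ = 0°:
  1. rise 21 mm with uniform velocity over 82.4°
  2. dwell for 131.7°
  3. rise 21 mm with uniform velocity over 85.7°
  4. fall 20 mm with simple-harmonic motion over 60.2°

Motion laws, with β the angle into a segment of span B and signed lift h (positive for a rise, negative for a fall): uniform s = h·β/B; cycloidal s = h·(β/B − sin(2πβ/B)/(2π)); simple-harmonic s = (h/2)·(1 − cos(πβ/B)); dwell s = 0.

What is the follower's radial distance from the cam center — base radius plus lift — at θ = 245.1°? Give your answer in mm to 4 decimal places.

seg 1 [0°–82.4°] uniform, h=21: full span → s += 21 → s = 21.0000
seg 2 [82.4°–214.1°] dwell: s stays 21.0000
seg 3 [214.1°–299.8°] uniform, h=21: θ=245.1° here. β=31, B=85.7. 21·31/85.7 = 7.5963 → s = 28.5963
radial distance = base radius + s = 23 + 28.5963 = 51.5963

51.5963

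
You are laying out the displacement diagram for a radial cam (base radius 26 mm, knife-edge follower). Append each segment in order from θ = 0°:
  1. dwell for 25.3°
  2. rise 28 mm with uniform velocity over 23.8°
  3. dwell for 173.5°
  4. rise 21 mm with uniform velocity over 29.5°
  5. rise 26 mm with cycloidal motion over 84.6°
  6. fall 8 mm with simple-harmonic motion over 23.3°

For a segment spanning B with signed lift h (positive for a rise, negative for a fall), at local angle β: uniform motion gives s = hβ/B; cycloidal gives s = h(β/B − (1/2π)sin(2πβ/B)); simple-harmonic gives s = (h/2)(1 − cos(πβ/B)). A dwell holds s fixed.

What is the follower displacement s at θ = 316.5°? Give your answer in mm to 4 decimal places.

seg 1 [0°–25.3°] dwell: s stays 0.0000
seg 2 [25.3°–49.1°] uniform, h=28: full span → s += 28 → s = 28.0000
seg 3 [49.1°–222.6°] dwell: s stays 28.0000
seg 4 [222.6°–252.1°] uniform, h=21: full span → s += 21 → s = 49.0000
seg 5 [252.1°–336.7°] cycloidal, h=26: θ=316.5° here. β=64.4, B=84.6. 26·(0.7612 − sin(2π·0.7612)/(2π)) = 23.9197 → s = 72.9197

72.9197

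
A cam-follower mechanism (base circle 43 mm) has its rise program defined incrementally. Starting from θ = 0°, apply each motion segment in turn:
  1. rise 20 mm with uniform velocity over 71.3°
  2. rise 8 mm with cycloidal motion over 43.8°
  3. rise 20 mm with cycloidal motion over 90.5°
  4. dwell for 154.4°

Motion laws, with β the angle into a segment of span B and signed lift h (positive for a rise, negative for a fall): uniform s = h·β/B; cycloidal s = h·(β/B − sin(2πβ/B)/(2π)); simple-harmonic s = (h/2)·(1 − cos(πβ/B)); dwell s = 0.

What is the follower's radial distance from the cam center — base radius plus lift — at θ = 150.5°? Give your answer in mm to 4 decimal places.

seg 1 [0°–71.3°] uniform, h=20: full span → s += 20 → s = 20.0000
seg 2 [71.3°–115.1°] cycloidal, h=8: full span → s += 8 → s = 28.0000
seg 3 [115.1°–205.6°] cycloidal, h=20: θ=150.5° here. β=35.4, B=90.5. 20·(0.3912 − sin(2π·0.3912)/(2π)) = 5.8122 → s = 33.8122
radial distance = base radius + s = 43 + 33.8122 = 76.8122

76.8122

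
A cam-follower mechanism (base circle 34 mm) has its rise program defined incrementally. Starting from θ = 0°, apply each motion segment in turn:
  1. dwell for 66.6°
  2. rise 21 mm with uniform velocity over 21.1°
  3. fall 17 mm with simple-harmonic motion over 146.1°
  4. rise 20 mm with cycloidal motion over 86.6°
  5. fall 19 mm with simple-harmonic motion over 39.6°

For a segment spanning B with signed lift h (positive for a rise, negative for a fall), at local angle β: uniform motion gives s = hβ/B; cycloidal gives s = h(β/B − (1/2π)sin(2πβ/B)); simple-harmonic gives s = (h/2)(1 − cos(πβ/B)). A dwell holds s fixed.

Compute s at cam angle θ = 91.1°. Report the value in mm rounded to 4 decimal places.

seg 1 [0°–66.6°] dwell: s stays 0.0000
seg 2 [66.6°–87.7°] uniform, h=21: full span → s += 21 → s = 21.0000
seg 3 [87.7°–233.8°] simple-harmonic, h=-17: θ=91.1° here. β=3.4, B=146.1. -17/2·(1 − cos(π·0.0233)) = -0.0227 → s = 20.9773

20.9773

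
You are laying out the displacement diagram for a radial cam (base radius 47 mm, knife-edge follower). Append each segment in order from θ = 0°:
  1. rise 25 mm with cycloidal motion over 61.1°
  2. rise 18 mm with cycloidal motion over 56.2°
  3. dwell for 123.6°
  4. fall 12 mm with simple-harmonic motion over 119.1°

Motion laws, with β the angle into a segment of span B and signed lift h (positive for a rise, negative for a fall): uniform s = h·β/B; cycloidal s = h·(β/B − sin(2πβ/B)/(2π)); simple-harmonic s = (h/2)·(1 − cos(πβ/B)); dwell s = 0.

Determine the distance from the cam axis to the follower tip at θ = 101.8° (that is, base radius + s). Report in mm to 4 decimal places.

seg 1 [0°–61.1°] cycloidal, h=25: full span → s += 25 → s = 25.0000
seg 2 [61.1°–117.3°] cycloidal, h=18: θ=101.8° here. β=40.7, B=56.2. 18·(0.7242 − sin(2π·0.7242)/(2π)) = 15.8628 → s = 40.8628
radial distance = base radius + s = 47 + 40.8628 = 87.8628

87.8628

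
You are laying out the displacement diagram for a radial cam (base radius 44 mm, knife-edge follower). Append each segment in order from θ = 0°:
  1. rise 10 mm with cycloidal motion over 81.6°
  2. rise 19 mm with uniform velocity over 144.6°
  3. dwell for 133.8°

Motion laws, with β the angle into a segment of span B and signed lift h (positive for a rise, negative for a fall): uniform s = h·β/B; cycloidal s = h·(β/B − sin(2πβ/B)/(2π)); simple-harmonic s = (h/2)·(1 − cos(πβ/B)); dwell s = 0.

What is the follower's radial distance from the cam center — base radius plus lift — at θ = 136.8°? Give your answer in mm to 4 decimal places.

seg 1 [0°–81.6°] cycloidal, h=10: full span → s += 10 → s = 10.0000
seg 2 [81.6°–226.2°] uniform, h=19: θ=136.8° here. β=55.2, B=144.6. 19·55.2/144.6 = 7.2531 → s = 17.2531
radial distance = base radius + s = 44 + 17.2531 = 61.2531

61.2531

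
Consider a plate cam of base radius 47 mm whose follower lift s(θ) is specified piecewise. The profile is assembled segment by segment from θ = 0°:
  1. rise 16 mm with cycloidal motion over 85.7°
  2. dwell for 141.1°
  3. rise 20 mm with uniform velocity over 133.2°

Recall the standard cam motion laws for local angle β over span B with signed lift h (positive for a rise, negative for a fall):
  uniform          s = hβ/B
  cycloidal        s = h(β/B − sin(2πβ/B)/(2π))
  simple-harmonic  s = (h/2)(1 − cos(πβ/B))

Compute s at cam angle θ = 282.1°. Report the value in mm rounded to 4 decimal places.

seg 1 [0°–85.7°] cycloidal, h=16: full span → s += 16 → s = 16.0000
seg 2 [85.7°–226.8°] dwell: s stays 16.0000
seg 3 [226.8°–360°] uniform, h=20: θ=282.1° here. β=55.3, B=133.2. 20·55.3/133.2 = 8.3033 → s = 24.3033

24.3033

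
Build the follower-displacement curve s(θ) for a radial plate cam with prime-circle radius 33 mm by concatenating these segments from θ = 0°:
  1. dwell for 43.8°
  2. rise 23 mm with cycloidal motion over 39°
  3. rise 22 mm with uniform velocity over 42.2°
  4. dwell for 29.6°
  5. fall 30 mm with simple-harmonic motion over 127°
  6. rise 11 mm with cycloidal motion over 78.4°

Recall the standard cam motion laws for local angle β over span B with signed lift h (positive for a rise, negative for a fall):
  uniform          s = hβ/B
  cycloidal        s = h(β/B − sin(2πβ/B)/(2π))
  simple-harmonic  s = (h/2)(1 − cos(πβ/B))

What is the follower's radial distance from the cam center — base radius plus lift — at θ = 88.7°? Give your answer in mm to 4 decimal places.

seg 1 [0°–43.8°] dwell: s stays 0.0000
seg 2 [43.8°–82.8°] cycloidal, h=23: full span → s += 23 → s = 23.0000
seg 3 [82.8°–125°] uniform, h=22: θ=88.7° here. β=5.9, B=42.2. 22·5.9/42.2 = 3.0758 → s = 26.0758
radial distance = base radius + s = 33 + 26.0758 = 59.0758

59.0758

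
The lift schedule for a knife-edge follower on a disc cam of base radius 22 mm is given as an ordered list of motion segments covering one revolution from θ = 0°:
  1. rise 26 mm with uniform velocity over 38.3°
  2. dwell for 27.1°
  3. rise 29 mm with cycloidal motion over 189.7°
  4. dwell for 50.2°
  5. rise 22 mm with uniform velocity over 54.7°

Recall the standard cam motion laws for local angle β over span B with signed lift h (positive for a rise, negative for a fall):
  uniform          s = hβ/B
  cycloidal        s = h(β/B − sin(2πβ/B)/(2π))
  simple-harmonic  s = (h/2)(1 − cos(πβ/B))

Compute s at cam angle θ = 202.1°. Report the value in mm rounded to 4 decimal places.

seg 1 [0°–38.3°] uniform, h=26: full span → s += 26 → s = 26.0000
seg 2 [38.3°–65.4°] dwell: s stays 26.0000
seg 3 [65.4°–255.1°] cycloidal, h=29: θ=202.1° here. β=136.7, B=189.7. 29·(0.7206 − sin(2π·0.7206)/(2π)) = 25.4348 → s = 51.4348

51.4348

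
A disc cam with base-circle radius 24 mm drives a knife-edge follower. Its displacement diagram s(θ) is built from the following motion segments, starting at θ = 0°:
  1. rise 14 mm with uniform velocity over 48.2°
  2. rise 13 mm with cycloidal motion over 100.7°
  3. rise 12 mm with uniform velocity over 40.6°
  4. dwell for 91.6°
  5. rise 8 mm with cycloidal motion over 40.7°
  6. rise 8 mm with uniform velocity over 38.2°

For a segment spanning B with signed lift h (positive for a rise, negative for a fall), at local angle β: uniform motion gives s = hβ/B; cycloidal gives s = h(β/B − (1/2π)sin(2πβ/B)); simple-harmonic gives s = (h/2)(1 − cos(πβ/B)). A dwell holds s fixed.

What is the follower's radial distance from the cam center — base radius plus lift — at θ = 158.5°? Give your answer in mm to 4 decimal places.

seg 1 [0°–48.2°] uniform, h=14: full span → s += 14 → s = 14.0000
seg 2 [48.2°–148.9°] cycloidal, h=13: full span → s += 13 → s = 27.0000
seg 3 [148.9°–189.5°] uniform, h=12: θ=158.5° here. β=9.6, B=40.6. 12·9.6/40.6 = 2.8374 → s = 29.8374
radial distance = base radius + s = 24 + 29.8374 = 53.8374

53.8374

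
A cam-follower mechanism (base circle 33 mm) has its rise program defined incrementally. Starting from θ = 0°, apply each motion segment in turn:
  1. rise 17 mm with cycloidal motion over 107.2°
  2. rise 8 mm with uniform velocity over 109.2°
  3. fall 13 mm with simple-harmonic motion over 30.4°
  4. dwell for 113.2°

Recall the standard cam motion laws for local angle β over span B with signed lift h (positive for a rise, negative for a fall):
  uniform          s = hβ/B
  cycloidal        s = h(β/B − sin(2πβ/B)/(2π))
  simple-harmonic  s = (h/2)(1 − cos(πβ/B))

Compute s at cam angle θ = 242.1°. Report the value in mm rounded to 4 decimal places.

seg 1 [0°–107.2°] cycloidal, h=17: full span → s += 17 → s = 17.0000
seg 2 [107.2°–216.4°] uniform, h=8: full span → s += 8 → s = 25.0000
seg 3 [216.4°–246.8°] simple-harmonic, h=-13: θ=242.1° here. β=25.7, B=30.4. -13/2·(1 − cos(π·0.8454)) = -12.2482 → s = 12.7518

12.7518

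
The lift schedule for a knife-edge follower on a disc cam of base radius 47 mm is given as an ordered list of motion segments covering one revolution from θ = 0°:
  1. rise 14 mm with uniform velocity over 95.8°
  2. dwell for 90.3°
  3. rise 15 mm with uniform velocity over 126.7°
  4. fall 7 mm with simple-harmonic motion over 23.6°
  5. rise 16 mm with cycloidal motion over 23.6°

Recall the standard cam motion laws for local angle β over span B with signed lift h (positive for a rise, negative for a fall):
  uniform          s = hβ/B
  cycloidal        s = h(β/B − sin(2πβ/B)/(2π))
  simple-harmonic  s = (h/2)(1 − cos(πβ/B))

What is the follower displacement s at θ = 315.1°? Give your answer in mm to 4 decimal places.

seg 1 [0°–95.8°] uniform, h=14: full span → s += 14 → s = 14.0000
seg 2 [95.8°–186.1°] dwell: s stays 14.0000
seg 3 [186.1°–312.8°] uniform, h=15: full span → s += 15 → s = 29.0000
seg 4 [312.8°–336.4°] simple-harmonic, h=-7: θ=315.1° here. β=2.3, B=23.6. -7/2·(1 − cos(π·0.0975)) = -0.1628 → s = 28.8372

28.8372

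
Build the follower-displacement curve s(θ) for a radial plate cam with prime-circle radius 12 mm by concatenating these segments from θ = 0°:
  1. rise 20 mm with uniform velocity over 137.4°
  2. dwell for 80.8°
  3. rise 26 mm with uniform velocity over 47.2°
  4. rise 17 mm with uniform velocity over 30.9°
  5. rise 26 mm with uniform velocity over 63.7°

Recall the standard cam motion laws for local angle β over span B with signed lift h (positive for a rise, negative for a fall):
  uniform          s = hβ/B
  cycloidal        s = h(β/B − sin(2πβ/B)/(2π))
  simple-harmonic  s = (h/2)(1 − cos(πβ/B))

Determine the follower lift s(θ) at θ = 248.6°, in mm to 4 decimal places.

seg 1 [0°–137.4°] uniform, h=20: full span → s += 20 → s = 20.0000
seg 2 [137.4°–218.2°] dwell: s stays 20.0000
seg 3 [218.2°–265.4°] uniform, h=26: θ=248.6° here. β=30.4, B=47.2. 26·30.4/47.2 = 16.7458 → s = 36.7458

36.7458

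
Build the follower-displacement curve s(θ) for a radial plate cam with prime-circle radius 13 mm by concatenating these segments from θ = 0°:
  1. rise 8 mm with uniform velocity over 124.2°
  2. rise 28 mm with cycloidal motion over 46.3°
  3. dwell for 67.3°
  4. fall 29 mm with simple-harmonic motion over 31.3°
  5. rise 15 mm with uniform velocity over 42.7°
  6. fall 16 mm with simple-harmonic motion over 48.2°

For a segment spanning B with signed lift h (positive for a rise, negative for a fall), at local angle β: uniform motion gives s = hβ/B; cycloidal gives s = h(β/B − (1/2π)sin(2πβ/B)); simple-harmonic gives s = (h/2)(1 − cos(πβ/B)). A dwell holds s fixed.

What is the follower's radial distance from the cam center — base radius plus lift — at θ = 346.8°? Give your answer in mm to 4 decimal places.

seg 1 [0°–124.2°] uniform, h=8: full span → s += 8 → s = 8.0000
seg 2 [124.2°–170.5°] cycloidal, h=28: full span → s += 28 → s = 36.0000
seg 3 [170.5°–237.8°] dwell: s stays 36.0000
seg 4 [237.8°–269.1°] simple-harmonic, h=-29: full span → s += -29 → s = 7.0000
seg 5 [269.1°–311.8°] uniform, h=15: full span → s += 15 → s = 22.0000
seg 6 [311.8°–360°] simple-harmonic, h=-16: θ=346.8° here. β=35, B=48.2. -16/2·(1 − cos(π·0.7261)) = -13.2174 → s = 8.7826
radial distance = base radius + s = 13 + 8.7826 = 21.7826

21.7826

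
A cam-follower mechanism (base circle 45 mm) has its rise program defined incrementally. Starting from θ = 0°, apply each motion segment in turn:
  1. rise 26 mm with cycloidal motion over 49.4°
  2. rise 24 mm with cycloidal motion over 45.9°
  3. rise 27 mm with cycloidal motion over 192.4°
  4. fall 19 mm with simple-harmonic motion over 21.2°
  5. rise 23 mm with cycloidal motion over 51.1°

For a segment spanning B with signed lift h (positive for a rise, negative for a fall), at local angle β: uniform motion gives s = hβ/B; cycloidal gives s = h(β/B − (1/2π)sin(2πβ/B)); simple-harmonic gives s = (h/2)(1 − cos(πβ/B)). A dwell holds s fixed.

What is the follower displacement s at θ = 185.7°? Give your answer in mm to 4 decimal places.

seg 1 [0°–49.4°] cycloidal, h=26: full span → s += 26 → s = 26.0000
seg 2 [49.4°–95.3°] cycloidal, h=24: full span → s += 24 → s = 50.0000
seg 3 [95.3°–287.7°] cycloidal, h=27: θ=185.7° here. β=90.4, B=192.4. 27·(0.4699 − sin(2π·0.4699)/(2π)) = 11.8770 → s = 61.8770

61.8770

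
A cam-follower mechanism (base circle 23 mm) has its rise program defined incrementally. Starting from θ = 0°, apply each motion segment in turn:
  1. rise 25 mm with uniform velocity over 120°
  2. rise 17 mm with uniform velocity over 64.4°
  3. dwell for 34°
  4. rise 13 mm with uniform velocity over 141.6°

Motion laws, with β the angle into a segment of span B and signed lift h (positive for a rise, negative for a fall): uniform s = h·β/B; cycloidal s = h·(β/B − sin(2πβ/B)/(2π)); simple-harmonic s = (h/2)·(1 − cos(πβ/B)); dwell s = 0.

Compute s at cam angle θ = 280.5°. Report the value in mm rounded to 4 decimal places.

seg 1 [0°–120°] uniform, h=25: full span → s += 25 → s = 25.0000
seg 2 [120°–184.4°] uniform, h=17: full span → s += 17 → s = 42.0000
seg 3 [184.4°–218.4°] dwell: s stays 42.0000
seg 4 [218.4°–360°] uniform, h=13: θ=280.5° here. β=62.1, B=141.6. 13·62.1/141.6 = 5.7013 → s = 47.7013

47.7013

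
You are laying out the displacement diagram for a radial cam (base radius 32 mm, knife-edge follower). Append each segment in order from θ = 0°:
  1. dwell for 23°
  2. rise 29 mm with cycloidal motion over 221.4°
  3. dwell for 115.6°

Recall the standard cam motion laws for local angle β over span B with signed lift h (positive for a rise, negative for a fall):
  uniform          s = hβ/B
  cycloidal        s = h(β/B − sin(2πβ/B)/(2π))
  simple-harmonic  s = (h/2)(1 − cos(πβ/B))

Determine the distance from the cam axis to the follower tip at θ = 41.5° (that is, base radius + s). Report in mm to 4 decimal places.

seg 1 [0°–23°] dwell: s stays 0.0000
seg 2 [23°–244.4°] cycloidal, h=29: θ=41.5° here. β=18.5, B=221.4. 29·(0.0836 − sin(2π·0.0836)/(2π)) = 0.1098 → s = 0.1098
radial distance = base radius + s = 32 + 0.1098 = 32.1098

32.1098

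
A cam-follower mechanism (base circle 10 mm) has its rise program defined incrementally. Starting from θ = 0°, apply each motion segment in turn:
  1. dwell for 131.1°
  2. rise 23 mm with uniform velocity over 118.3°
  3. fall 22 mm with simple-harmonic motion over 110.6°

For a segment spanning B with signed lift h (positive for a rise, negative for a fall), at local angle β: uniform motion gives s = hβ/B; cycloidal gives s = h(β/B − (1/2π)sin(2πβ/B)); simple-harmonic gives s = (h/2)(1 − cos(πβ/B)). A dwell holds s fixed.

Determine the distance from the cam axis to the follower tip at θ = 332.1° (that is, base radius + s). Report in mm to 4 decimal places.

seg 1 [0°–131.1°] dwell: s stays 0.0000
seg 2 [131.1°–249.4°] uniform, h=23: full span → s += 23 → s = 23.0000
seg 3 [249.4°–360°] simple-harmonic, h=-22: θ=332.1° here. β=82.7, B=110.6. -22/2·(1 − cos(π·0.7477)) = -18.7227 → s = 4.2773
radial distance = base radius + s = 10 + 4.2773 = 14.2773

14.2773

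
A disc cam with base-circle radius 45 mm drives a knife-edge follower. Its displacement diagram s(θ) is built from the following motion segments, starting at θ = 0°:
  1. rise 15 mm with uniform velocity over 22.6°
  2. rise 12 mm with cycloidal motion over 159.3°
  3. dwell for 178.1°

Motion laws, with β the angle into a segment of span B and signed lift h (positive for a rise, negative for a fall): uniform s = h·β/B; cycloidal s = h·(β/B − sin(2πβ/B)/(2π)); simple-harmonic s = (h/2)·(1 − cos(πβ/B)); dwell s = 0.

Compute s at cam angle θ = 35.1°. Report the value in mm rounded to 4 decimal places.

seg 1 [0°–22.6°] uniform, h=15: full span → s += 15 → s = 15.0000
seg 2 [22.6°–181.9°] cycloidal, h=12: θ=35.1° here. β=12.5, B=159.3. 12·(0.0785 − sin(2π·0.0785)/(2π)) = 0.0377 → s = 15.0377

15.0377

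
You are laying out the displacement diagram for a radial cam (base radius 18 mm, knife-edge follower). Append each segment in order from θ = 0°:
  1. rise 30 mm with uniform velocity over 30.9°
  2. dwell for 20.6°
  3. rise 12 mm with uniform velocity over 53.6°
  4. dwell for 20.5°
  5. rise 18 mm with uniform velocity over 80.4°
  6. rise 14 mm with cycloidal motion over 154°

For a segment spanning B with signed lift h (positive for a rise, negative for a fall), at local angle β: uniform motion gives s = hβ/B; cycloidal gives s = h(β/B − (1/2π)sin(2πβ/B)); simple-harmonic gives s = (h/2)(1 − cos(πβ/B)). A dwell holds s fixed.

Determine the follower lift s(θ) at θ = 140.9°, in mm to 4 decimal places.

seg 1 [0°–30.9°] uniform, h=30: full span → s += 30 → s = 30.0000
seg 2 [30.9°–51.5°] dwell: s stays 30.0000
seg 3 [51.5°–105.1°] uniform, h=12: full span → s += 12 → s = 42.0000
seg 4 [105.1°–125.6°] dwell: s stays 42.0000
seg 5 [125.6°–206°] uniform, h=18: θ=140.9° here. β=15.3, B=80.4. 18·15.3/80.4 = 3.4254 → s = 45.4254

45.4254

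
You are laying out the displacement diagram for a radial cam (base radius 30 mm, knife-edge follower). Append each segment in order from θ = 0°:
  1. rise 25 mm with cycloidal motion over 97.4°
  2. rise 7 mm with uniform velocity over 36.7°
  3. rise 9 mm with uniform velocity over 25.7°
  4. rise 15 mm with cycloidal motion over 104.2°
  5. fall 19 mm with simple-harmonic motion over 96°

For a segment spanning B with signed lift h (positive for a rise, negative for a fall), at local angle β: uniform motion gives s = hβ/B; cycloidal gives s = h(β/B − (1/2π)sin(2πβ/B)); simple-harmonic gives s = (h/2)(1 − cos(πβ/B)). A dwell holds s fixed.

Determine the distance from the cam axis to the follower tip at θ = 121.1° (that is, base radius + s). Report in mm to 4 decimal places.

seg 1 [0°–97.4°] cycloidal, h=25: full span → s += 25 → s = 25.0000
seg 2 [97.4°–134.1°] uniform, h=7: θ=121.1° here. β=23.7, B=36.7. 7·23.7/36.7 = 4.5204 → s = 29.5204
radial distance = base radius + s = 30 + 29.5204 = 59.5204

59.5204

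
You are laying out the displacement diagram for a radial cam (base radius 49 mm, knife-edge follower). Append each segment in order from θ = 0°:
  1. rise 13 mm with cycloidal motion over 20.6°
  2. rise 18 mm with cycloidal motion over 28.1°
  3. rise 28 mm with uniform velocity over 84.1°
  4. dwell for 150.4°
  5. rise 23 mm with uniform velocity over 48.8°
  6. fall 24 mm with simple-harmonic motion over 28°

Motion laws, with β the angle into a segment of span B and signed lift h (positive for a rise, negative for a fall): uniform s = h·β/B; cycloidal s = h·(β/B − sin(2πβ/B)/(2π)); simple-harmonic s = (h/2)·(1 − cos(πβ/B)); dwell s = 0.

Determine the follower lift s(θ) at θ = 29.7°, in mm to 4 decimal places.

seg 1 [0°–20.6°] cycloidal, h=13: full span → s += 13 → s = 13.0000
seg 2 [20.6°–48.7°] cycloidal, h=18: θ=29.7° here. β=9.1, B=28.1. 18·(0.3238 − sin(2π·0.3238)/(2π)) = 3.2673 → s = 16.2673

16.2673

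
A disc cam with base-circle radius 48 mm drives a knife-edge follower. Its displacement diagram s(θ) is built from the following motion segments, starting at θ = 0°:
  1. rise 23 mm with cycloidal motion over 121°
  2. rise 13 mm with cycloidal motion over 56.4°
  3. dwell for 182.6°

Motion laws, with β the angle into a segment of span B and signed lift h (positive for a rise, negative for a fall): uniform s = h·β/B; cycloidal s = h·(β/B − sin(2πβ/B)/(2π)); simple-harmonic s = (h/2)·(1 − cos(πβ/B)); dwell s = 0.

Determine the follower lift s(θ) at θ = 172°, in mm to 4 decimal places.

seg 1 [0°–121°] cycloidal, h=23: full span → s += 23 → s = 23.0000
seg 2 [121°–177.4°] cycloidal, h=13: θ=172° here. β=51, B=56.4. 13·(0.9043 − sin(2π·0.9043)/(2π)) = 12.9263 → s = 35.9263

35.9263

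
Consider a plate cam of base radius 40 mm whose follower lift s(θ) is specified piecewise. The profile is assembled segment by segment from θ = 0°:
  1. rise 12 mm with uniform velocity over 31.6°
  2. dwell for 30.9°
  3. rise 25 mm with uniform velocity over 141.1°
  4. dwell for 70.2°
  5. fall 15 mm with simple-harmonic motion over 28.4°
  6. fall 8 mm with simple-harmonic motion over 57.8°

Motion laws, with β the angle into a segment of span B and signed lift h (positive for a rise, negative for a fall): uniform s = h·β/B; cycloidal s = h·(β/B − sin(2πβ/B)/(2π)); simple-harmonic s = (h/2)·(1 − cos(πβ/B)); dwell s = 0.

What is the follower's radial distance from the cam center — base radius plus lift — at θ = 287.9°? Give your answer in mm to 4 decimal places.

seg 1 [0°–31.6°] uniform, h=12: full span → s += 12 → s = 12.0000
seg 2 [31.6°–62.5°] dwell: s stays 12.0000
seg 3 [62.5°–203.6°] uniform, h=25: full span → s += 25 → s = 37.0000
seg 4 [203.6°–273.8°] dwell: s stays 37.0000
seg 5 [273.8°–302.2°] simple-harmonic, h=-15: θ=287.9° here. β=14.1, B=28.4. -15/2·(1 − cos(π·0.4965)) = -7.4170 → s = 29.5830
radial distance = base radius + s = 40 + 29.5830 = 69.5830

69.5830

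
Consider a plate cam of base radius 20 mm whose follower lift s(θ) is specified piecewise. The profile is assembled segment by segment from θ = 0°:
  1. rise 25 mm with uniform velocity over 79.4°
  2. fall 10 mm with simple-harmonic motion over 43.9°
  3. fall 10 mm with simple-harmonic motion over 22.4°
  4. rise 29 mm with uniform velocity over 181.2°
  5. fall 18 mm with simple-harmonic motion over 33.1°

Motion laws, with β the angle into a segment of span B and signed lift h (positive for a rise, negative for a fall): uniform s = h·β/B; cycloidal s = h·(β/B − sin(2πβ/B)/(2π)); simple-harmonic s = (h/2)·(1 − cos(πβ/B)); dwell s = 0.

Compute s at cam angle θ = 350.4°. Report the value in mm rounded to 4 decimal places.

seg 1 [0°–79.4°] uniform, h=25: full span → s += 25 → s = 25.0000
seg 2 [79.4°–123.3°] simple-harmonic, h=-10: full span → s += -10 → s = 15.0000
seg 3 [123.3°–145.7°] simple-harmonic, h=-10: full span → s += -10 → s = 5.0000
seg 4 [145.7°–326.9°] uniform, h=29: full span → s += 29 → s = 34.0000
seg 5 [326.9°–360°] simple-harmonic, h=-18: θ=350.4° here. β=23.5, B=33.1. -18/2·(1 − cos(π·0.7100)) = -14.5155 → s = 19.4845

19.4845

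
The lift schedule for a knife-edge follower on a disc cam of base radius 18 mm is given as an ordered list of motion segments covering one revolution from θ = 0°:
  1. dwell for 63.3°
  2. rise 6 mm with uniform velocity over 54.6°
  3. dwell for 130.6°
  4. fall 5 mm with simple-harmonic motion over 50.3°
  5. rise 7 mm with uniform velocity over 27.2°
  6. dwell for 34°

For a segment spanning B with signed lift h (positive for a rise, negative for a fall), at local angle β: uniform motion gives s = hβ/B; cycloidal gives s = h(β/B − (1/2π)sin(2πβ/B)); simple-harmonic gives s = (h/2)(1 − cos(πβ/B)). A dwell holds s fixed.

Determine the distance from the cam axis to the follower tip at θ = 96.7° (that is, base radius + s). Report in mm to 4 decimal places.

seg 1 [0°–63.3°] dwell: s stays 0.0000
seg 2 [63.3°–117.9°] uniform, h=6: θ=96.7° here. β=33.4, B=54.6. 6·33.4/54.6 = 3.6703 → s = 3.6703
radial distance = base radius + s = 18 + 3.6703 = 21.6703

21.6703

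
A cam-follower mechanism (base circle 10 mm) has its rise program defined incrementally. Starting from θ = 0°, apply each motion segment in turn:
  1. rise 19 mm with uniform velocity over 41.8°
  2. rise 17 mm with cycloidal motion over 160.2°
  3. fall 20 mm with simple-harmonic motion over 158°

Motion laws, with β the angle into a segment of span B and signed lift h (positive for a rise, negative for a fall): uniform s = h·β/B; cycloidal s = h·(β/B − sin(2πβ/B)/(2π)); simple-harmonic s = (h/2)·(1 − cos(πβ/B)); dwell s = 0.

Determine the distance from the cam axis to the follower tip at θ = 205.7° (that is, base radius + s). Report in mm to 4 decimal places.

seg 1 [0°–41.8°] uniform, h=19: full span → s += 19 → s = 19.0000
seg 2 [41.8°–202°] cycloidal, h=17: full span → s += 17 → s = 36.0000
seg 3 [202°–360°] simple-harmonic, h=-20: θ=205.7° here. β=3.7, B=158. -20/2·(1 − cos(π·0.0234)) = -0.0270 → s = 35.9730
radial distance = base radius + s = 10 + 35.9730 = 45.9730

45.9730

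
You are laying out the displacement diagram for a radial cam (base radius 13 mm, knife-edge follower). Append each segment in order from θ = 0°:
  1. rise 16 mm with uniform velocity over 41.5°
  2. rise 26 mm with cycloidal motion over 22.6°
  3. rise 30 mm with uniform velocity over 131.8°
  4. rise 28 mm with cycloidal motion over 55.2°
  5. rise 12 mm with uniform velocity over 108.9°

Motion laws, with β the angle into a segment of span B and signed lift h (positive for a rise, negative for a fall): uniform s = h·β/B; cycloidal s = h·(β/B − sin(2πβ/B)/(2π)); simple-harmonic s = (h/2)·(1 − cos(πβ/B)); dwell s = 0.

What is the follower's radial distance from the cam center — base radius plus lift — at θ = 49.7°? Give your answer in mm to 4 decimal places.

seg 1 [0°–41.5°] uniform, h=16: full span → s += 16 → s = 16.0000
seg 2 [41.5°–64.1°] cycloidal, h=26: θ=49.7° here. β=8.2, B=22.6. 26·(0.3628 − sin(2π·0.3628)/(2π)) = 6.2927 → s = 22.2927
radial distance = base radius + s = 13 + 22.2927 = 35.2927

35.2927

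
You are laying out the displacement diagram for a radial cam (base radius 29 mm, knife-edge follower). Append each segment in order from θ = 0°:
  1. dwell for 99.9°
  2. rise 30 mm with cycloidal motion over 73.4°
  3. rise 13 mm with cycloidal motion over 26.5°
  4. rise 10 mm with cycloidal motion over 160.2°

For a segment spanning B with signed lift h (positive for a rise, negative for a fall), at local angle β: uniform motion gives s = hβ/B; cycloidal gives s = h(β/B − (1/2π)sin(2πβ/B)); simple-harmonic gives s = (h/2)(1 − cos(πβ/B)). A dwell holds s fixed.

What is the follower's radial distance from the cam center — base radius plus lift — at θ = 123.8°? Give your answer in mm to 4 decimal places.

seg 1 [0°–99.9°] dwell: s stays 0.0000
seg 2 [99.9°–173.3°] cycloidal, h=30: θ=123.8° here. β=23.9, B=73.4. 30·(0.3256 − sin(2π·0.3256)/(2π)) = 5.5225 → s = 5.5225
radial distance = base radius + s = 29 + 5.5225 = 34.5225

34.5225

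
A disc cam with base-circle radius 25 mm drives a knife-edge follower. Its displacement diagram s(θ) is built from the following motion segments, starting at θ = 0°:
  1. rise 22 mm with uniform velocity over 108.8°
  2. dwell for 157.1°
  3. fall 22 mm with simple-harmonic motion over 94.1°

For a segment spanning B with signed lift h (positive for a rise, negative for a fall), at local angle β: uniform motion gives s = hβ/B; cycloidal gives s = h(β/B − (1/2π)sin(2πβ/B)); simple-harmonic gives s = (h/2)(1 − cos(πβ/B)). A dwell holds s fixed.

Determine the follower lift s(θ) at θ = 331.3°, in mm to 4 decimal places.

seg 1 [0°–108.8°] uniform, h=22: full span → s += 22 → s = 22.0000
seg 2 [108.8°–265.9°] dwell: s stays 22.0000
seg 3 [265.9°–360°] simple-harmonic, h=-22: θ=331.3° here. β=65.4, B=94.1. -22/2·(1 − cos(π·0.6950)) = -17.3252 → s = 4.6748

4.6748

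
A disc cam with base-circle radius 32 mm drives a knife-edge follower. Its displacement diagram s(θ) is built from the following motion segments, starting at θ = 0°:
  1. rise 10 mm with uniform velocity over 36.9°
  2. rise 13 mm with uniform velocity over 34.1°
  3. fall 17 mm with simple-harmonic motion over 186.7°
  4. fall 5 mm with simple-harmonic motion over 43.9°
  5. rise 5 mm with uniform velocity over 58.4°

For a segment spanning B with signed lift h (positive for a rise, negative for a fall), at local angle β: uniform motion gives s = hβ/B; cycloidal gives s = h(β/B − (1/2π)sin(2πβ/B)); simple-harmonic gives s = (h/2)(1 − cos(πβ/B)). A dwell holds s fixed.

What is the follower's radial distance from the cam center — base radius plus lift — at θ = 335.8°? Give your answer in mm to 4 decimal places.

seg 1 [0°–36.9°] uniform, h=10: full span → s += 10 → s = 10.0000
seg 2 [36.9°–71°] uniform, h=13: full span → s += 13 → s = 23.0000
seg 3 [71°–257.7°] simple-harmonic, h=-17: full span → s += -17 → s = 6.0000
seg 4 [257.7°–301.6°] simple-harmonic, h=-5: full span → s += -5 → s = 1.0000
seg 5 [301.6°–360°] uniform, h=5: θ=335.8° here. β=34.2, B=58.4. 5·34.2/58.4 = 2.9281 → s = 3.9281
radial distance = base radius + s = 32 + 3.9281 = 35.9281

35.9281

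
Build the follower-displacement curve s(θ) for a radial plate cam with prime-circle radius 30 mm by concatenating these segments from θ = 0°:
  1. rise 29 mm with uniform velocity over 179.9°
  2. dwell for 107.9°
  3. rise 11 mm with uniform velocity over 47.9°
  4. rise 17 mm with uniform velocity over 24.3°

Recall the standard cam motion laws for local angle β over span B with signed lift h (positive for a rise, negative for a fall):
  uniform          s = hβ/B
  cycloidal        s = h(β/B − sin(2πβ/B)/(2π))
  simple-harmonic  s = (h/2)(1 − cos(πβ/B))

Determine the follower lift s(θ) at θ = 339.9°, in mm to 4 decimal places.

seg 1 [0°–179.9°] uniform, h=29: full span → s += 29 → s = 29.0000
seg 2 [179.9°–287.8°] dwell: s stays 29.0000
seg 3 [287.8°–335.7°] uniform, h=11: full span → s += 11 → s = 40.0000
seg 4 [335.7°–360°] uniform, h=17: θ=339.9° here. β=4.2, B=24.3. 17·4.2/24.3 = 2.9383 → s = 42.9383

42.9383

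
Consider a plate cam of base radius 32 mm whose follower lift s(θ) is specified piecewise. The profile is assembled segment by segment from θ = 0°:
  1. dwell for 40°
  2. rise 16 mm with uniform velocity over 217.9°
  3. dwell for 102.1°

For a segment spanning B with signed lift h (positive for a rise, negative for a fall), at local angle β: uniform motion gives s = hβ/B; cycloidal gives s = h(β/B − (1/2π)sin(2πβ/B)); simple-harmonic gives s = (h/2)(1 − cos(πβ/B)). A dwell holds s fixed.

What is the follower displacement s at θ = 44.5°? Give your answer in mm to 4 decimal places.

seg 1 [0°–40°] dwell: s stays 0.0000
seg 2 [40°–257.9°] uniform, h=16: θ=44.5° here. β=4.5, B=217.9. 16·4.5/217.9 = 0.3304 → s = 0.3304

0.3304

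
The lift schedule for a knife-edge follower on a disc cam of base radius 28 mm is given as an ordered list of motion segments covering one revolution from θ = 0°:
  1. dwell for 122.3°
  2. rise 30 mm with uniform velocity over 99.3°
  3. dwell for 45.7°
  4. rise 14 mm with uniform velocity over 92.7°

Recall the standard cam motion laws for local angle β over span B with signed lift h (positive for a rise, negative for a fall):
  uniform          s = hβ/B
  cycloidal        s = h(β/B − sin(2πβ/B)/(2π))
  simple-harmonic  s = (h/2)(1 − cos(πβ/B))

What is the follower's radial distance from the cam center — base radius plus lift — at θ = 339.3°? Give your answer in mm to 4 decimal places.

seg 1 [0°–122.3°] dwell: s stays 0.0000
seg 2 [122.3°–221.6°] uniform, h=30: full span → s += 30 → s = 30.0000
seg 3 [221.6°–267.3°] dwell: s stays 30.0000
seg 4 [267.3°–360°] uniform, h=14: θ=339.3° here. β=72, B=92.7. 14·72/92.7 = 10.8738 → s = 40.8738
radial distance = base radius + s = 28 + 40.8738 = 68.8738

68.8738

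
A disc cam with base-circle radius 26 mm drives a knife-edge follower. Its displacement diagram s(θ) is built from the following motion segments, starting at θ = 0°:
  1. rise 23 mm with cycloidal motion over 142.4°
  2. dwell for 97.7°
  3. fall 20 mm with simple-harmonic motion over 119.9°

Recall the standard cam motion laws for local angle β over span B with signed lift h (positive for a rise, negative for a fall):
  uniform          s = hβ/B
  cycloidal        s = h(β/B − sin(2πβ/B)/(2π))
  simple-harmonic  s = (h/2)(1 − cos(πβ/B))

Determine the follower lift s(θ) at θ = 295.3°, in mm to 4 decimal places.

seg 1 [0°–142.4°] cycloidal, h=23: full span → s += 23 → s = 23.0000
seg 2 [142.4°–240.1°] dwell: s stays 23.0000
seg 3 [240.1°–360°] simple-harmonic, h=-20: θ=295.3° here. β=55.2, B=119.9. -20/2·(1 − cos(π·0.4604)) = -8.7586 → s = 14.2414

14.2414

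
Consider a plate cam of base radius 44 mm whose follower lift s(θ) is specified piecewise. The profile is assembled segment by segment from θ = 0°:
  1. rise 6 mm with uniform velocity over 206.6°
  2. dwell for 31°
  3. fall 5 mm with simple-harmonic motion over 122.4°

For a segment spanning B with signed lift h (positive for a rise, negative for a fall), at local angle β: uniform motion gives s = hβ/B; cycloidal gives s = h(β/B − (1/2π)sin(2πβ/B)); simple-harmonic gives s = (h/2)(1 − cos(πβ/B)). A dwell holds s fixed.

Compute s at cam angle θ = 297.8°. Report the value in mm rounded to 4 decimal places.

seg 1 [0°–206.6°] uniform, h=6: full span → s += 6 → s = 6.0000
seg 2 [206.6°–237.6°] dwell: s stays 6.0000
seg 3 [237.6°–360°] simple-harmonic, h=-5: θ=297.8° here. β=60.2, B=122.4. -5/2·(1 − cos(π·0.4918)) = -2.4358 → s = 3.5642

3.5642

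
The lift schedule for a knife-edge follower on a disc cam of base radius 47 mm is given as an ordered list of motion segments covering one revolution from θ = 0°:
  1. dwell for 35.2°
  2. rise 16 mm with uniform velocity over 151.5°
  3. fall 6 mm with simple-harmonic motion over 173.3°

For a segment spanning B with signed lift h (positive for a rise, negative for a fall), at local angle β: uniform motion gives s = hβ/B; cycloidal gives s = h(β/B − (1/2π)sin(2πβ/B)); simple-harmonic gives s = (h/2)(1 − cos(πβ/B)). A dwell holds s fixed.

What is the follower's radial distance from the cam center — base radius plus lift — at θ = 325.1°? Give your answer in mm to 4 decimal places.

seg 1 [0°–35.2°] dwell: s stays 0.0000
seg 2 [35.2°–186.7°] uniform, h=16: full span → s += 16 → s = 16.0000
seg 3 [186.7°–360°] simple-harmonic, h=-6: θ=325.1° here. β=138.4, B=173.3. -6/2·(1 − cos(π·0.7986)) = -5.4194 → s = 10.5806
radial distance = base radius + s = 47 + 10.5806 = 57.5806

57.5806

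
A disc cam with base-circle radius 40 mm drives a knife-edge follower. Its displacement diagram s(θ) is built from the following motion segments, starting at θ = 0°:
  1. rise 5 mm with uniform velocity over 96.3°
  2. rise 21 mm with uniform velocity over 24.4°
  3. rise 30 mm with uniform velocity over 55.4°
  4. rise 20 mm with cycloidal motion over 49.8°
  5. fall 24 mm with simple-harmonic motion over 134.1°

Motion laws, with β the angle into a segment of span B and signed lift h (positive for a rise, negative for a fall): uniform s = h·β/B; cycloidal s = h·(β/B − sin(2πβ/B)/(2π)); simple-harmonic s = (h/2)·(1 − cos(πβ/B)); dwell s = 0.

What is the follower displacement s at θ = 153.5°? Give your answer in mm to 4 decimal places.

seg 1 [0°–96.3°] uniform, h=5: full span → s += 5 → s = 5.0000
seg 2 [96.3°–120.7°] uniform, h=21: full span → s += 21 → s = 26.0000
seg 3 [120.7°–176.1°] uniform, h=30: θ=153.5° here. β=32.8, B=55.4. 30·32.8/55.4 = 17.7617 → s = 43.7617

43.7617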